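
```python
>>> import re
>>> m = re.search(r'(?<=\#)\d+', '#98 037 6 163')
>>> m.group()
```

Lookahead/lookbehind check context without consuming it, so the matched span excludes the asserted characters.
`search` walks the string left to right and returns the first match it finds.
The match spans [1:3] → '98'.

'98'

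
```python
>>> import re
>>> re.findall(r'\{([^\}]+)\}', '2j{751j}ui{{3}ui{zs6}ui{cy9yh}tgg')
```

['751j', '{3', 'zs6', 'cy9yh']

Walking the string: at [2:8] match '{751j}', group 1 = '751j'; at [10:14] match '{{3}', group 1 = '{3'; at [16:21] match '{zs6}', group 1 = 'zs6'; at [23:30] match '{cy9yh}', group 1 = 'cy9yh'.
One capturing group, so `findall` returns just the captured substring from each match — 4 in all.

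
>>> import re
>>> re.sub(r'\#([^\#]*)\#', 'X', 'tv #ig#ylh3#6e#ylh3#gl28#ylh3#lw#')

Every occurrence is swapped for 'X'.

'tv Xylh3Xylh3Xylh3X'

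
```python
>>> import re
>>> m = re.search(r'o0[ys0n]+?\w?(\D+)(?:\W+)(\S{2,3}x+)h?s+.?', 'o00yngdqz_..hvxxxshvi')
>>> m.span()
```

(0, 19)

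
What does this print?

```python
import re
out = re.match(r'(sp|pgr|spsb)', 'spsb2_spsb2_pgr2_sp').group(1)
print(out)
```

sp

The match spans [0:2] → 'sp'.
Captured: group 1 = 'sp'.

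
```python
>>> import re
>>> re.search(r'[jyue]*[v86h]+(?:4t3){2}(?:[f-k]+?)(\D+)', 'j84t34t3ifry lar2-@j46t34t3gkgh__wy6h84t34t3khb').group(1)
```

'fry lar'

Pattern: zero or more of one of [jyue], then one or more of one of [v86h], then the literal '4t3' repeated 2 times; then one or more of a character in [f-k] (lazy) (non-capturing group); then one or more of a non-digit (captured).
A non-greedy quantifier consumes as few characters as it can — just enough that the remainder of the pattern still matches from where it stops; whatever follows it matches normally.
`search` walks the string left to right and returns the first match it finds.
The match spans [0:16] → 'j84t34t3ifry lar'.
Captured: group 1 = 'fry lar'.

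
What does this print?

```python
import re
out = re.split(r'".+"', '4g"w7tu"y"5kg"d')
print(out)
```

Each match becomes a cut point; 2 segments remain.

['4g', 'd']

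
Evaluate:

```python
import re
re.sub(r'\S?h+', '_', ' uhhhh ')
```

Each match is replaced by '_'.

' _ '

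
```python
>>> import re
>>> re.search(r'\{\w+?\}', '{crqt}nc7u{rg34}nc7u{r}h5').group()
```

'{crqt}'

Unlike `match`, `search` isn't anchored — it looks for the pattern anywhere in the string.
The match spans [0:6] → '{crqt}'.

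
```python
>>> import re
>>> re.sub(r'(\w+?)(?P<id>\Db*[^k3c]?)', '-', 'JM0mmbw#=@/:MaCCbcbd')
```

'--#=@/:---'

This matches one or more of a word character (lazy) (captured); then a non-digit, then zero or more of the literal 'b', then optionally any character except [k3c] (captured as 'id').
Matches: at [0:3] → 'JM0'; at [3:7] → 'mmbw'; at [12:15] → 'MaC'; at [15:17] → 'Cb'; at [17:20] → 'cbd'.
Each match is replaced by '-'.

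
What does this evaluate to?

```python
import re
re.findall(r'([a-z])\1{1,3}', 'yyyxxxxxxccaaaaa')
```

['y', 'x', 'x', 'c', 'a']

After group 1 captures some text, `\1` only succeeds where that same text appears again.
Matches: at [0:3] match 'yyy', group 1 = 'y'; at [3:7] match 'xxxx', group 1 = 'x'; at [7:9] match 'xx', group 1 = 'x'; at [9:11] match 'cc', group 1 = 'c'; at [11:15] match 'aaaa', group 1 = 'a'.
With a single group, `findall` returns only what that group captured — 5 items.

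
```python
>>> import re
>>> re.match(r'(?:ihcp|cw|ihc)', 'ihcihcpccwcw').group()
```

'ihc'

`match` is anchored at position 0; if the pattern doesn't fit there, it returns None.
The match spans [0:3] → 'ihc'.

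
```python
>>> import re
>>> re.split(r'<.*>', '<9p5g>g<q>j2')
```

['', 'j2']

Matches to split on: at [0:10] → '<9p5g>g<q>'.
The string is cut at each match, leaving 2 pieces.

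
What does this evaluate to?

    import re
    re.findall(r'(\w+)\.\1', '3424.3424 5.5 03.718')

['3424', '5']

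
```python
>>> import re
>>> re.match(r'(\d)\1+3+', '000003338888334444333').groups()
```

`\1` has to match the exact text group 1 already captured.
`re.match` only tries the pattern at the start of the string.
The match spans [0:8] → '00000333'.
Captured: group 1 = '0'.

('0',)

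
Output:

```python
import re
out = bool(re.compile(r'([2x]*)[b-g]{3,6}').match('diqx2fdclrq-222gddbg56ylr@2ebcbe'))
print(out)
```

False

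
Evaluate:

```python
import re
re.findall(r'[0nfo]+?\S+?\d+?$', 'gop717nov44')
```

No capturing groups, so `findall` returns the 1 full match string.

['op717nov44']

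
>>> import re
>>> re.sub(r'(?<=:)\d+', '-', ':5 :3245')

The lookaround is zero-width — it requires the adjacent text to match without consuming it, so the asserted text isn't part of the match.
`sub` substitutes '-' at each match site.

':- :-'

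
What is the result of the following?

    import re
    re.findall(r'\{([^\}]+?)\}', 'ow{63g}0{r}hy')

`findall` collects group 1 from each match (2 total).

['63g', 'r']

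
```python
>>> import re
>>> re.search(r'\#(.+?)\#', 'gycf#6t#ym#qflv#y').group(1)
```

Unlike `match`, `search` isn't anchored — it looks for the pattern anywhere in the string.
The match spans [4:8] → '#6t#'.
Captured: group 1 = '6t'.

'6t'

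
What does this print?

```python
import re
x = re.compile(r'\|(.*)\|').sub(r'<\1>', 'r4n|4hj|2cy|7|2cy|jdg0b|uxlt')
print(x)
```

r4n<4hj|2cy|7|2cy|jdg0b>uxlt

`\1` in the replacement pulls in group 1's text for each match.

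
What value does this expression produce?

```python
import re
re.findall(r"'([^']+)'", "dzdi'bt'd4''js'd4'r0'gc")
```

Scanning left to right: at [4:8] match "'bt'", group 1 = 'bt'; at [11:15] match "'js'", group 1 = 'js'; at [17:21] match "'r0'", group 1 = 'r0'.
With a single group, `findall` returns only what that group captured — 3 items.

['bt', 'js', 'r0']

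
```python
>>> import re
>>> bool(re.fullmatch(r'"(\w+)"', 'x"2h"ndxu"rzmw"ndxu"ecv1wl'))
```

False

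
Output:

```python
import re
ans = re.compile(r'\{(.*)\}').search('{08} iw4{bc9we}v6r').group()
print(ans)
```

Unlike `match`, `search` isn't anchored — it looks for the pattern anywhere in the string.
The match spans [0:15] → '{08} iw4{bc9we}'.
Captured: group 1 = '08} iw4{bc9we'.

{08} iw4{bc9we}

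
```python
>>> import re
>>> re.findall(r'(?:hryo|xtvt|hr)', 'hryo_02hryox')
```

Alternation tries branches left to right and keeps the first one that lets the overall match succeed at that position.
With no groups in the pattern, `findall` gives back each whole match — 2 here.

['hryo', 'hryo']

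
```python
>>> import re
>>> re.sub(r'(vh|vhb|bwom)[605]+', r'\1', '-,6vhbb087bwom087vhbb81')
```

'-,6vhbb087bwom87vhbb81'

Matches: at [10:15] → 'bwom0'.
`\1` in the replacement pulls in group 1's text for each match.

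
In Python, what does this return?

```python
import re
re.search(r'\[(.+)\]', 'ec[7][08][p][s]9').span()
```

(2, 15)

The match spans [2:15] → '[7][08][p][s]'.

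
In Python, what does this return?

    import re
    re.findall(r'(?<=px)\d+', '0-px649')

The lookaround is zero-width — it requires the adjacent text to match without consuming it, so the asserted text isn't part of the match.
Scanning left to right: at [4:7] → '649'.
`findall` yields the raw match text (1 of them) because the pattern has no groups.

['649']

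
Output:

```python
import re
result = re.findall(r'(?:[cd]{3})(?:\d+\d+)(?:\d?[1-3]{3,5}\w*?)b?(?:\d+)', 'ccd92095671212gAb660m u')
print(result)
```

This matches exactly 3 of one of [cd] (non-capturing group); then one or more of a digit, then one or more of a digit (non-capturing group); then optionally a digit, then 3 to 5 of a character in [1-3], then zero or more of a word character (lazy) (non-capturing group); then optionally a literal 'b'; then one or more of a digit (non-capturing group).
Walking the string: at [0:20] → 'ccd92095671212gAb660'.
`findall` yields the raw match text (1 of them) because the pattern has no groups.

['ccd92095671212gAb660']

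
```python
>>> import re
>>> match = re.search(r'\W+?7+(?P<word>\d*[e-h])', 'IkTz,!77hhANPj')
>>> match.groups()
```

('h',)

Pattern: one or more of a non-word character (lazy), then one or more of a literal '7'; then zero or more of a digit, then a character in [e-h] (captured as 'word').
`re.search` tries every starting position until one works.
The match spans [4:9] → ',!77h'.
Captured: group 1 = 'h'.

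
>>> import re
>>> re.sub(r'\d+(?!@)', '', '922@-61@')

'2@-1@'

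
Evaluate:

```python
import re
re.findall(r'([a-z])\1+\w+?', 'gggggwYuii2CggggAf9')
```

A backreference is literal: `\1` must see the identical characters the first group matched.
Walking the string: at [0:6] match 'gggggw', group 1 = 'g'; at [8:11] match 'ii2', group 1 = 'i'; at [12:17] match 'ggggA', group 1 = 'g'.
`findall` collects group 1 from each match (3 total).

['g', 'i', 'g']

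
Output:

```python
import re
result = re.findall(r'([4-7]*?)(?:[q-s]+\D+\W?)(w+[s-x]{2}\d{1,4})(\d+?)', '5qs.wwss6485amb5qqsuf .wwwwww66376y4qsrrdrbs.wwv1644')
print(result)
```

Pattern: zero or more of a character in [4-7] (lazy) (captured); then one or more of a character in [q-s], then one or more of a non-digit, then optionally a non-word character (non-capturing group); then one or more of a literal 'w', then exactly 2 of a character in [s-x], then 1 to 4 of a digit (captured); then one or more of a digit (lazy) (captured).
Walking the string: at [0:12] match '5qs.wwss6485', groups = ('5', 'wss648', '5'); at [15:34] match '5qqsuf .wwwwww66376', groups = ('5', 'www6637', '6'); at [35:52] match '4qsrrdrbs.wwv1644', groups = ('4', 'wwv164', '4').
`findall` packs the 3 group values into a tuple for every match.

[('5', 'wss648', '5'), ('5', 'www6637', '6'), ('4', 'wwv164', '4')]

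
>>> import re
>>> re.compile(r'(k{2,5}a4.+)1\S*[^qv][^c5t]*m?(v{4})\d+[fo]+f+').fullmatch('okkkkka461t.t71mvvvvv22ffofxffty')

None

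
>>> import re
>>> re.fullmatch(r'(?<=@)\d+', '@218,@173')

None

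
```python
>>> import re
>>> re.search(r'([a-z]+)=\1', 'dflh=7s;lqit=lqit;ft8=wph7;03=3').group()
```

After group 1 captures some text, `\1` only succeeds where that same text appears again.
`re.search` tries every starting position until one works.
The match spans [8:17] → 'lqit=lqit'.
Captured: group 1 = 'lqit'.

'lqit=lqit'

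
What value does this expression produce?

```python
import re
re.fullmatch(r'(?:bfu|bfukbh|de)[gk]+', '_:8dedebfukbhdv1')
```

`re.fullmatch` is like wrapping the pattern in `^…$` (in single-line mode).
Here there's no way to consume every character, so the call returns None.

None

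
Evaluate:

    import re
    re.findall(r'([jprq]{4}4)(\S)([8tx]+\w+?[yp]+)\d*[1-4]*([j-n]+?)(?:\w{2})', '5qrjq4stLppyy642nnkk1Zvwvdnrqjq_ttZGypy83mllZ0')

`findall` packs the 4 group values into a tuple for every match.

[('qrjq4', 's', 'tLppyy', 'n')]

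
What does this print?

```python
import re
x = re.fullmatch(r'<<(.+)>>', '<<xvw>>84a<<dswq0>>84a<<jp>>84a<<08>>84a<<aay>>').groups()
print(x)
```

('xvw>>84a<<dswq0>>84a<<jp>>84a<<08>>84a<<aay',)

For `fullmatch`, every character of the input must be accounted for by the pattern.
The match spans [0:47] → '<<xvw>>84a<<dswq0>>84a<<jp>>84a<<08>>84a<<aay>>'.
Captured: group 1 = 'xvw>>84a<<dswq0>>84a<<jp>>84a<<08>>84a<<aay'.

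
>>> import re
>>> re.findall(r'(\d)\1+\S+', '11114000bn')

The backreference `\1` re-matches whatever the first group consumed, character for character.
Matches: at [0:10] match '11114000bn', group 1 = '1'.
`findall` collects group 1 from the one match (1 total).

['1']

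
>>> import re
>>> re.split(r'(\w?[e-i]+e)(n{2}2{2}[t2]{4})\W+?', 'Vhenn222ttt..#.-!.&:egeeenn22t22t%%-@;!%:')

This matches optionally a word character, then one or more of a character in [e-i], then the literal 'e' (captured); then exactly 2 of a literal 'n', then exactly 2 of the literal '2', then exactly 4 of one of [t2] (captured); then one or more of a non-word character (lazy).
Lazy quantifiers expand one character at a time until the remainder of the pattern can match.
Matches to split on: at [0:12] → 'Vhenn222ttt.'; at [20:34] → 'egeeenn22t22t%'.
Because the pattern has a capturing group, `split` also inserts each captured text between the pieces.

['', 'Vhe', 'nn222ttt', '.#.-!.&:', 'egeee', 'nn22t22t', '%-@;!%:']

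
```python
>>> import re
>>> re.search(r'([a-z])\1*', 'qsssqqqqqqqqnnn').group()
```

`\1` is not a pattern — it's the concrete string captured by group 1, re-applied verbatim.
`re.search` tries every starting position until one works.
The match spans [0:1] → 'q'.
Captured: group 1 = 'q'.

'q'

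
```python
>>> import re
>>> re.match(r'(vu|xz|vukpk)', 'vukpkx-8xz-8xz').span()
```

`match` is anchored at position 0; if the pattern doesn't fit there, it returns None.
The match spans [0:2] → 'vu'.

(0, 2)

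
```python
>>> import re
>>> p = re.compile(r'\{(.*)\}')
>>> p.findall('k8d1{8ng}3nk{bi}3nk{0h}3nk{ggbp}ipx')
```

['8ng}3nk{bi}3nk{0h}3nk{ggbp']

Because there's exactly one group, `findall` drops the full match and keeps group 1 from the one hit.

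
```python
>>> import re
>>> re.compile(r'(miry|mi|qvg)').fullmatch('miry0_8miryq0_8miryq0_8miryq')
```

None

`re.fullmatch` requires the pattern to consume the entire string.
Here the string isn't matched end-to-end, so the call returns None.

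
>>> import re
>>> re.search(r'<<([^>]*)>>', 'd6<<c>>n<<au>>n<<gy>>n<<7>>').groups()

('c',)

The match spans [2:7] → '<<c>>'.
Captured: group 1 = 'c'.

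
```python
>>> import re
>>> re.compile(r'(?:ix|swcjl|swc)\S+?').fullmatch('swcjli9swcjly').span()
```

For `fullmatch`, every character of the input must be accounted for by the pattern.
The match spans [0:13] → 'swcjli9swcjly'.

(0, 13)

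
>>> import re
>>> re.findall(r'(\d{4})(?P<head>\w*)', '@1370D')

Pattern: exactly 4 of a digit (captured); then zero or more of a word character (captured as 'head').
`findall` packs the 2 group values into a tuple for every match.

[('1370', 'D')]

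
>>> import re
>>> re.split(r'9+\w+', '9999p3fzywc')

['', '']

Pattern: one or more of a literal '9'; then one or more of a word character.
Matches to split on: at [0:11] → '9999p3fzywc'.
Splitting on the pattern gives 2 pieces.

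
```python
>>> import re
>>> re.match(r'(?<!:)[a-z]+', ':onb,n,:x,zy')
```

None

`re.match` only tries the pattern at the start of the string.
Here the pattern fails at index 0, so the call returns None.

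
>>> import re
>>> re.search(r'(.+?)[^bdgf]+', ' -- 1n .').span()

(0, 8)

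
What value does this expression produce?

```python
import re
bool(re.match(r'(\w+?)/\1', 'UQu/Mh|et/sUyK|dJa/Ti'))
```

False

`match` is anchored at position 0; if the pattern doesn't fit there, it returns None.
Here the string doesn't start with a match, so the call returns None, and `bool(None)` is False.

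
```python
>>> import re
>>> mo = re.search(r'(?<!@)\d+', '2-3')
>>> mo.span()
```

`(?!…)`/`(?<!…)` only lets a position through if the neighbouring text does NOT match; no characters are consumed.
`re.search` tries every starting position until one works.
The match spans [0:1] → '2'.

(0, 1)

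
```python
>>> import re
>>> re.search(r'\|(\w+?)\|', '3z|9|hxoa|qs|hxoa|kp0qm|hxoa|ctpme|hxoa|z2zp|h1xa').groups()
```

('9',)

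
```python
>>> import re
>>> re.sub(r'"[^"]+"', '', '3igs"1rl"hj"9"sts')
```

'3igshjsts'

Matches: at [4:9] → '"1rl"'; at [11:14] → '"9"'.
`sub` substitutes '' at each match site.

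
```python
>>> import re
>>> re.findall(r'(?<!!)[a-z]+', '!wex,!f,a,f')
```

['ex', 'a', 'f']

A negative assertion filters positions out without eating any characters.
Scanning left to right: at [2:4] → 'ex'; at [8:9] → 'a'; at [10:11] → 'f'.
`findall` yields the raw match text (3 of them) because the pattern has no groups.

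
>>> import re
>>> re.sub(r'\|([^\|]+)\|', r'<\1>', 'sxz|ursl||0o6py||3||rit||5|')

Matches: at [3:9] → '|ursl|'; at [9:16] → '|0o6py|'; at [16:19] → '|3|'; at [19:24] → '|rit|'; at [24:27] → '|5|'.
`\1` in the replacement pulls in group 1's text for each match.

'sxz<ursl><0o6py><3><rit><5>'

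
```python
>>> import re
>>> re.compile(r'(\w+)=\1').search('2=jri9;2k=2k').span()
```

(7, 12)

After group 1 captures some text, `\1` only succeeds where that same text appears again.
The match spans [7:12] → '2k=2k'.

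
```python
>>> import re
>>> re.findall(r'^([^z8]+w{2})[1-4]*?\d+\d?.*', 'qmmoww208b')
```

This matches anchored at the start of the string; then one or more of any character except [z8], then exactly 2 of the literal 'w' (captured); then zero or more of a character in [1-4] (lazy); then one or more of a digit, then optionally a digit, then zero or more of any character.
Matches: at [0:10] match 'qmmoww208b', group 1 = 'qmmoww'.
With a single group, `findall` returns only what that group captured — 1 item.

['qmmoww']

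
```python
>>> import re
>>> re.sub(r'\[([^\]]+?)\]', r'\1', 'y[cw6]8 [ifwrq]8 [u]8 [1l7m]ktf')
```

'ycw68 ifwrq8 u8 1l7mktf'

The replacement refers to a captured group, so each match is rewritten using its own captured text.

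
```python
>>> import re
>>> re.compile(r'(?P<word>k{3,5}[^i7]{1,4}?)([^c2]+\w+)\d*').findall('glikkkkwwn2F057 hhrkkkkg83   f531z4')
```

[('kkkkw', 'wn2F057'), ('kkkkg', '83   f531z4')]

A `+?`/`*?`/`{m,n}?` starts at its minimum and grows only as far as needed for what follows to match.
`findall` packs the 2 group values into a tuple for every match.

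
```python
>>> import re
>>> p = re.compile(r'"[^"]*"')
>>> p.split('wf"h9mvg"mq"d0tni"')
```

Matches to split on: at [2:9] → '"h9mvg"'; at [11:18] → '"d0tni"'.
Splitting on the pattern gives 3 pieces.

['wf', 'mq', '']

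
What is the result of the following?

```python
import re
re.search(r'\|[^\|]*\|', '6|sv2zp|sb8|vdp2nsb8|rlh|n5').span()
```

The match spans [1:8] → '|sv2zp|'.

(1, 8)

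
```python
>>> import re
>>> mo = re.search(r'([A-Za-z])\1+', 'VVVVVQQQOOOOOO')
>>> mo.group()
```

After group 1 captures some text, `\1` only succeeds where that same text appears again.
The match spans [0:5] → 'VVVVV'.

'VVVVV'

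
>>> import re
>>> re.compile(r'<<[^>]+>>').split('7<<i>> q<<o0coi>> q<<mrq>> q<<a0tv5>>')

['7', ' q', ' q', ' q', '']

`split` removes every match and returns the 5 fragments in between.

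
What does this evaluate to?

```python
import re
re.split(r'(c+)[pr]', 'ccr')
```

['', 'cc', '']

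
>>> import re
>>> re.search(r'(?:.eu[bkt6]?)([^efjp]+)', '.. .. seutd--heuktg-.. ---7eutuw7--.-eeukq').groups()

('d--h',)

This matches any character, then the literal 'eu', then optionally one of [bkt6] (non-capturing group); then one or more of any character except [efjp] (captured).
`re.search` tries every starting position until one works.
The match spans [6:14] → 'seutd--h'.
Captured: group 1 = 'd--h'.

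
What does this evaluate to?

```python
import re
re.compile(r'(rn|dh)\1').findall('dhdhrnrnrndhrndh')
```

['dh', 'rn']

`\1` is not a pattern — it's the concrete string captured by group 1, re-applied verbatim.
Walking the string: at [0:4] match 'dhdh', group 1 = 'dh'; at [4:8] match 'rnrn', group 1 = 'rn'.
With a single group, `findall` returns only what that group captured — 2 items.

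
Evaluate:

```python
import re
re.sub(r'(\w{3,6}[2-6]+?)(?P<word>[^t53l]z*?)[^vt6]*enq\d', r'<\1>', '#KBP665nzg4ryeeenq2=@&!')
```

'#<KBP665>=@&!'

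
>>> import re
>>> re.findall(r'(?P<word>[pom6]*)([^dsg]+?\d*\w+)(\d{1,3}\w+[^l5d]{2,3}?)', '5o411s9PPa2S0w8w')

[('', '5o411s9PPa2S', '0w8w')]

Pattern: zero or more of one of [pom6] (captured as 'word'); then one or more of any character except [dsg] (lazy), then zero or more of a digit, then one or more of a word character (captured); then 1 to 3 of a digit, then one or more of a word character, then 2 to 3 of any character except [l5d] (lazy) (captured).
Scanning left to right: at [0:16] match '5o411s9PPa2S0w8w', groups = ('', '5o411s9PPa2S', '0w8w').
3 groups means the one result is a tuple of 3 captured strings — 1 here.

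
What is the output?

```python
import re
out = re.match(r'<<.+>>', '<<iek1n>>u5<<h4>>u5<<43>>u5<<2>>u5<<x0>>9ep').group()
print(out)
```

<<iek1n>>u5<<h4>>u5<<43>>u5<<2>>u5<<x0>>

`re.match` won't scan ahead — the pattern has to work from the very first character.
The match spans [0:40] → '<<iek1n>>u5<<h4>>u5<<43>>u5<<2>>u5<<x0>>'.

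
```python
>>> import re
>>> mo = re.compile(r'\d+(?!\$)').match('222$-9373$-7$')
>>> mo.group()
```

'22'

`re.match` won't scan ahead — the pattern has to work from the very first character.
The match spans [0:2] → '22'.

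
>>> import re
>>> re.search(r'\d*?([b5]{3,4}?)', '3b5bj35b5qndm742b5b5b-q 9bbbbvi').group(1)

'b5b'

The pattern matches zero or more of a digit (lazy); then 3 to 4 of one of [b5] (lazy) (captured).
Unlike `match`, `search` isn't anchored — it looks for the pattern anywhere in the string.
The match spans [0:4] → '3b5b'.
Captured: group 1 = 'b5b'.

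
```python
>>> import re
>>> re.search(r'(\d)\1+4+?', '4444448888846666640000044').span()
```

(0, 6)

After group 1 captures some text, `\1` only succeeds where that same text appears again.
`re.search` scans for the first position where the pattern succeeds.
The match spans [0:6] → '444444'.
Captured: group 1 = '4'.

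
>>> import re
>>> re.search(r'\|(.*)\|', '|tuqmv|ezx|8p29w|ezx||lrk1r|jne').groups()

('tuqmv|ezx|8p29w|ezx||lrk1r',)

`re.search` scans for the first position where the pattern succeeds.
The match spans [0:28] → '|tuqmv|ezx|8p29w|ezx||lrk1r|'.
Captured: group 1 = 'tuqmv|ezx|8p29w|ezx||lrk1r'.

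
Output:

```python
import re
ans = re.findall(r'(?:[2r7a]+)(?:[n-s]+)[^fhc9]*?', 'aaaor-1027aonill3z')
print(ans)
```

['aaaor', '27aon']

The pattern matches one or more of one of [2r7a] (non-capturing group); then one or more of a character in [n-s] (non-capturing group); then zero or more of any character except [fhc9] (lazy).
Matches: at [0:5] → 'aaaor'; at [8:13] → '27aon'.
With no groups in the pattern, `findall` gives back each whole match — 2 here.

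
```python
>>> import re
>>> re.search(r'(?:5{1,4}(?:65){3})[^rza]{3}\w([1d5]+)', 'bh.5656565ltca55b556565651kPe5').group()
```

'5656565ltca55'

The match spans [3:16] → '5656565ltca55'.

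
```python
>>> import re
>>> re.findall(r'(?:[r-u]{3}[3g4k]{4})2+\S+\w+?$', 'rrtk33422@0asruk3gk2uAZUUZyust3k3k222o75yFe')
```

['rrtk33422@0asruk3gk2uAZUUZyust3k3k222o75yFe']

This matches exactly 3 of a character in [r-u], then exactly 4 of one of [3g4k] (non-capturing group); then one or more of a literal '2', then one or more of a non-whitespace character; then one or more of a word character (lazy); then anchored at the end.
Scanning left to right: at [0:43] → 'rrtk33422@0asruk3gk2uAZUUZyust3k3k222o75yFe'.
With no groups in the pattern, `findall` gives back each whole match — 1 here.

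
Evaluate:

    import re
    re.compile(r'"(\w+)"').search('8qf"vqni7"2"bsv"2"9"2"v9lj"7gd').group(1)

'vqni7'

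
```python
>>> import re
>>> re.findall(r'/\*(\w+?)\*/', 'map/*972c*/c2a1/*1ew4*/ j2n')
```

['972c', '1ew4']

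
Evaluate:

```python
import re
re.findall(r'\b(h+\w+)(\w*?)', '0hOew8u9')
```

[]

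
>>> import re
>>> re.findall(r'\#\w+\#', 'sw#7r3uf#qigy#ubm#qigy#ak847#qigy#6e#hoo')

['#7r3uf#', '#ubm#', '#ak847#', '#6e#']

With no groups in the pattern, `findall` gives back each whole match — 4 here.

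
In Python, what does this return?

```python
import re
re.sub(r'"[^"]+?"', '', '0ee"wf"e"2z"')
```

Matches: at [3:7] → '"wf"'; at [8:12] → '"2z"'.
`sub` substitutes '' at each match site.

'0eee'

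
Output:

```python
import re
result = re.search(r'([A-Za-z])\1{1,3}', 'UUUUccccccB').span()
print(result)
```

`\1` has to match the exact text group 1 already captured.
Unlike `match`, `search` isn't anchored — it looks for the pattern anywhere in the string.
The match spans [0:4] → 'UUUU'.
Captured: group 1 = 'U'.

(0, 4)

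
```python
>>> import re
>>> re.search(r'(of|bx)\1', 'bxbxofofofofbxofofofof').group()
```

'bxbx'

After group 1 captures some text, `\1` only succeeds where that same text appears again.
The match spans [0:4] → 'bxbx'.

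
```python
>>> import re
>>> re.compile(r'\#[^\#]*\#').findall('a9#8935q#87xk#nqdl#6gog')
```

['#8935q#', '#nqdl#']

No capturing groups, so `findall` returns the 2 full match strings.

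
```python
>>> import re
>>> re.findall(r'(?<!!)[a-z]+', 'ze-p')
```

['ze', 'p']

Because the assertion is negative and zero-width, positions next to the forbidden text are skipped.
Matches: at [0:2] → 'ze'; at [3:4] → 'p'.
No capturing groups, so `findall` returns the 2 full match strings.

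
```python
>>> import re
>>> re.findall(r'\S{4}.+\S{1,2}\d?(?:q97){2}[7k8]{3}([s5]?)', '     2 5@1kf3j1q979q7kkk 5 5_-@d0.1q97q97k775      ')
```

['5']

One capturing group, so `findall` returns just the captured substring from the one match — 1 in all.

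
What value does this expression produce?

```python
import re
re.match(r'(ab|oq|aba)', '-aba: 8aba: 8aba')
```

`re.match` won't scan ahead — the pattern has to work from the very first character.
Here the pattern fails at index 0, so the call returns None.

None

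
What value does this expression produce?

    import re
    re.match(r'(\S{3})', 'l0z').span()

(0, 3)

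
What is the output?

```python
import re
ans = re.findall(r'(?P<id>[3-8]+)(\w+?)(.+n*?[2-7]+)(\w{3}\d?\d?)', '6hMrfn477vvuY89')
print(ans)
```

[('6', 'h', 'Mrfn477', 'vvu')]

Pattern: one or more of a character in [3-8] (captured as 'id'); then one or more of a word character (lazy) (captured); then one or more of any character, then zero or more of the literal 'n' (lazy), then one or more of a character in [2-7] (captured); then exactly 3 of a word character, then optionally a digit, then optionally a digit (captured).
Because the quantifier is non-greedy, it stops expanding at the earliest point where the rest of the pattern can succeed.
Matches: at [0:12] match '6hMrfn477vvu', groups = ('6', 'h', 'Mrfn477', 'vvu').
Multiple groups make `findall` return tuples — one 4-tuple for the one match.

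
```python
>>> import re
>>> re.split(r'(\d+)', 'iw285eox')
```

This matches one or more of a digit (captured).
Because the pattern has a capturing group, `split` also inserts each captured text between the pieces.

['iw', '285', 'eox']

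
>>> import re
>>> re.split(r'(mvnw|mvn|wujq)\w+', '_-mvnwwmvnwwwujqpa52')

Alternation isn't longest-match — the leftmost alternative that fits at this position is chosen.
Matches to split on: at [2:20] → 'mvnwwmvnwwwujqpa52'.
`re.split` interleaves the captured-group text with the surrounding fragments.

['_-', 'mvnw', '']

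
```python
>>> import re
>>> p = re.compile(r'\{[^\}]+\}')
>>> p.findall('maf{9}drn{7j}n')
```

['{9}', '{7j}']

With no groups in the pattern, `findall` gives back each whole match — 2 here.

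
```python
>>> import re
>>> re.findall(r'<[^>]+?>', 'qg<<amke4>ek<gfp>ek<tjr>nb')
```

Scanning left to right: at [2:10] → '<<amke4>'; at [12:17] → '<gfp>'; at [19:24] → '<tjr>'.
`findall` yields the raw match text (3 of them) because the pattern has no groups.

['<<amke4>', '<gfp>', '<tjr>']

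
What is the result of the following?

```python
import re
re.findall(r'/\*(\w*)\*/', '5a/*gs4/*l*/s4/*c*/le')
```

['l', 'c']

Matches: at [7:12] match '/*l*/', group 1 = 'l'; at [14:19] match '/*c*/', group 1 = 'c'.
`findall` collects group 1 from each match (2 total).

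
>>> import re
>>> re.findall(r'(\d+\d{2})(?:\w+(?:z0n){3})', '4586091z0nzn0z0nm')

[]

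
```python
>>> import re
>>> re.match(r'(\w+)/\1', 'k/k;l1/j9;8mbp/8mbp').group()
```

'k/k'

`\1` has to match the exact text group 1 already captured.
`re.match` only tries the pattern at the start of the string.
The match spans [0:3] → 'k/k'.
Captured: group 1 = 'k'.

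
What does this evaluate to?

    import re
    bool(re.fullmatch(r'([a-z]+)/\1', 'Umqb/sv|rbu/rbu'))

False

`re.fullmatch` requires the pattern to consume the entire string.
Here the pattern can't cover the whole string, so the call returns None, and `bool(None)` is False.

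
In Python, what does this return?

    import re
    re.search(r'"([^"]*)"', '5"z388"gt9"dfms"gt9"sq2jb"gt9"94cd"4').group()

'"z388"'

The match spans [1:7] → '"z388"'.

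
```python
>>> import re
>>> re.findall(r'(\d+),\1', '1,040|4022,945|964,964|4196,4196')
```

['964', '4196']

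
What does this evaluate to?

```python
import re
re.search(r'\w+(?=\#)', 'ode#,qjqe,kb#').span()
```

The lookaround is zero-width — it requires the adjacent text to match without consuming it, so the asserted text isn't part of the match.
The match spans [0:3] → 'ode'.

(0, 3)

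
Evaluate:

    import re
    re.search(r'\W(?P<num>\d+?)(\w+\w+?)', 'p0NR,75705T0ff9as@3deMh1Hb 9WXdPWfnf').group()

The pattern matches a non-word character; then one or more of a digit (lazy) (captured as 'num'); then one or more of a word character, then one or more of a word character (lazy) (captured).
`re.search` scans for the first position where the pattern succeeds.
The match spans [4:17] → ',75705T0ff9as'.
Captured: group 1 = '7', group 2 = '5705T0ff9as'.

',75705T0ff9as'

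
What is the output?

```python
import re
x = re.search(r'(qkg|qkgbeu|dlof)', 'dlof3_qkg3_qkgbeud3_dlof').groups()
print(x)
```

('dlof',)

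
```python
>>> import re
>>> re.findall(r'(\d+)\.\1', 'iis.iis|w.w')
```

[]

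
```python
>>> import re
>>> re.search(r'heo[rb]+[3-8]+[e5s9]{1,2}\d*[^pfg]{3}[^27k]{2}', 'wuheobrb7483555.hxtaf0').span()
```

The match spans [2:20] → 'heobrb7483555.hxta'.

(2, 20)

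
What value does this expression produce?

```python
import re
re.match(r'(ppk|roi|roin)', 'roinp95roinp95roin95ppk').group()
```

'roi'

Alternation tries branches left to right and keeps the first one that lets the overall match succeed at that position.
`match` is anchored at position 0; if the pattern doesn't fit there, it returns None.
The match spans [0:3] → 'roi'.
Captured: group 1 = 'roi'.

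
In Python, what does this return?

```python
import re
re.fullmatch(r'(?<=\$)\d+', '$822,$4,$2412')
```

None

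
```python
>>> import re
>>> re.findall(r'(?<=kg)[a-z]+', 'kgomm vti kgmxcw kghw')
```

The `(?=…)`/`(?<=…)` assertion just peeks at neighbouring text; it doesn't advance the match position.
Scanning left to right: at [2:5] → 'omm'; at [12:16] → 'mxcw'; at [19:21] → 'hw'.
Since nothing is captured, `findall` lists the 3 matched substrings directly.

['omm', 'mxcw', 'hw']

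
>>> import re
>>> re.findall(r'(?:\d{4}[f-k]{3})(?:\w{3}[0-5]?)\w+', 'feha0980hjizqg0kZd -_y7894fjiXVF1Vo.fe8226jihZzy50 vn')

['0980hjizqg0kZd', '7894fjiXVF1Vo', '8226jihZzy50']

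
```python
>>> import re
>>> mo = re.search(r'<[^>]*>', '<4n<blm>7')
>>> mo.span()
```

`search` walks the string left to right and returns the first match it finds.
The match spans [0:8] → '<4n<blm>'.

(0, 8)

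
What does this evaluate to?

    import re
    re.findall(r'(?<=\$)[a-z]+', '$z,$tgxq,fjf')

['z', 'tgxq']

Because the assertion is zero-width, the text it checks is not consumed and won't appear in the result.
`findall` yields the raw match text (2 of them) because the pattern has no groups.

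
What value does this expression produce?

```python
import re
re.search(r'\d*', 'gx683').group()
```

This matches zero or more of a digit.
`re.search` scans for the first position where the pattern succeeds.
The match spans [0:0] → ''.

''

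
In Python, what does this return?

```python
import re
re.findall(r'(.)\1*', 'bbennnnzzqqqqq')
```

['b', 'e', 'n', 'z', 'q']

`\1` has to match the exact text group 1 already captured.
Walking the string: at [0:2] match 'bb', group 1 = 'b'; at [2:3] match 'e', group 1 = 'e'; at [3:7] match 'nnnn', group 1 = 'n'; at [7:9] match 'zz', group 1 = 'z'; at [9:14] match 'qqqqq', group 1 = 'q'.
Because there's exactly one group, `findall` drops the full match and keeps group 1 from each hit.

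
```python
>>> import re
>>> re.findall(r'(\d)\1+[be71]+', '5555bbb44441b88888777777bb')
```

A backreference is literal: `\1` must see the identical characters the first group matched.
`findall` collects group 1 from each match (3 total).

['5', '4', '8']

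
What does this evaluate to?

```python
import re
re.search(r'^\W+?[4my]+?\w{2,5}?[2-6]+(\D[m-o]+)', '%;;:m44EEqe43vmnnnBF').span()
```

(0, 18)

The match spans [0:18] → '%;;:m44EEqe43vmnnn'.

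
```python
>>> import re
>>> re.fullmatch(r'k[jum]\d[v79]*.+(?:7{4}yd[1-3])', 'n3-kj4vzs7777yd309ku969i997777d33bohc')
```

None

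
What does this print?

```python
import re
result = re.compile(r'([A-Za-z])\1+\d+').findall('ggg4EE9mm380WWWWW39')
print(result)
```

After group 1 captures some text, `\1` only succeeds where that same text appears again.
Because there's exactly one group, `findall` drops the full match and keeps group 1 from each hit.

['g', 'E', 'm', 'W']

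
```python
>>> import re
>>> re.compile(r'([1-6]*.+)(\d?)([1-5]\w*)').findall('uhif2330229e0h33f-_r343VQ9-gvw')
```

The pattern matches zero or more of a character in [1-6], then one or more of any character (captured); then optionally a digit (captured); then a character in [1-5], then zero or more of a word character (captured).
Matches: at [0:26] match 'uhif2330229e0h33f-_r343VQ9', groups = ('uhif2330229e0h33f-_r34', '', '3VQ9').
`findall` packs the 3 group values into a tuple for every match.

[('uhif2330229e0h33f-_r34', '', '3VQ9')]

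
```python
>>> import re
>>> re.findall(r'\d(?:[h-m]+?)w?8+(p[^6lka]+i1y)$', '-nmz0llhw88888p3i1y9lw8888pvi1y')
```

One capturing group, so `findall` returns just the captured substring from the one match — 1 in all.

['pvi1y']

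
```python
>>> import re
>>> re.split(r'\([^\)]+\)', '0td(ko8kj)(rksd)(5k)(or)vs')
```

['0td', '', '', '', 'vs']

Each match becomes a cut point; 5 segments remain.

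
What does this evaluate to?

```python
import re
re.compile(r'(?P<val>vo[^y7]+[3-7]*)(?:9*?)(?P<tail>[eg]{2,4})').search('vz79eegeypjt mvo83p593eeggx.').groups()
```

('vo83p593ee', 'gg')

The match spans [14:26] → 'vo83p593eegg'.
Captured: group 1 = 'vo83p593ee', group 2 = 'gg'.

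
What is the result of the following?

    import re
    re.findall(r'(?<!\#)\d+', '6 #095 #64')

A negative assertion filters positions out without eating any characters.
Since nothing is captured, `findall` lists the 3 matched substrings directly.

['6', '95', '4']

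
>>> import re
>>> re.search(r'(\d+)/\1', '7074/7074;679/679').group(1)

The match spans [0:9] → '7074/7074'.
Captured: group 1 = '7074'.

'7074'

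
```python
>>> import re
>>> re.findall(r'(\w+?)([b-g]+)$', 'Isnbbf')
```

Pattern: one or more of a word character (lazy) (captured); then one or more of a character in [b-g] (captured); then anchored at the end.
Scanning left to right: at [0:6] match 'Isnbbf', groups = ('Isn', 'bbf').
2 groups means the one result is a tuple of 2 captured strings — 1 here.

[('Isn', 'bbf')]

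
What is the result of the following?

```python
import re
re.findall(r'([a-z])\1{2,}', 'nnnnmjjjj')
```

['n', 'j']

`\1` has to match the exact text group 1 already captured.
One capturing group, so `findall` returns just the captured substring from each match — 2 in all.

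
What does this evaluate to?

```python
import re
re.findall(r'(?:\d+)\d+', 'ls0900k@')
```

['0900']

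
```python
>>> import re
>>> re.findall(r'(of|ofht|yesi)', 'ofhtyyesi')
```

['of', 'yesi']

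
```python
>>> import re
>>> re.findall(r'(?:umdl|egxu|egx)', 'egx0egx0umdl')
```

['egx', 'egx', 'umdl']

`findall` yields the raw match text (3 of them) because the pattern has no groups.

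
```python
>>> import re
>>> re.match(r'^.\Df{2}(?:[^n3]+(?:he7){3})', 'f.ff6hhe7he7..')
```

None

The pattern matches anchored at the start of the string; then any character, then a non-digit, then exactly 2 of a literal 'f'; then one or more of any character except [n3], then the literal 'he7' repeated 3 times (non-capturing group).
`re.match` won't scan ahead — the pattern has to work from the very first character.
Here the pattern fails at index 0, so the call returns None.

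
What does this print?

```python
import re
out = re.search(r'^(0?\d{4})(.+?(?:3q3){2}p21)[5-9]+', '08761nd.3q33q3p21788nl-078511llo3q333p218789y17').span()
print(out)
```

(0, 20)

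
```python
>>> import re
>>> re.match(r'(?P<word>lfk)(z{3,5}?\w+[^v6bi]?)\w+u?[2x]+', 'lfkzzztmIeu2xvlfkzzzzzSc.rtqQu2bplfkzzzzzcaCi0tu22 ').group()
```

'lfkzzztmIeu2xvlfkzzzzzSc.rtqQu2bplfkzzzzzcaCi0tu22'

The pattern matches the literal 'lf', then the literal 'k' (captured as 'word'); then 3 to 5 of the literal 'z' (lazy), then one or more of a word character, then optionally any character except [v6bi] (captured); then one or more of a word character, then optionally a literal 'u', then one or more of one of [2x].
With `match`, the pattern is implicitly anchored at the beginning.
The match spans [0:50] → 'lfkzzztmIeu2xvlfkzzzzzSc.rtqQu2bplfkzzzzzcaCi0tu22'.
Captured: group 1 = 'lfk', group 2 = 'zzztmIeu2xvlfkzzzzzSc.'.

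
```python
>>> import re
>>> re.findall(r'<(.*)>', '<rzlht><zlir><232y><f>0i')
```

['rzlht><zlir><232y><f']

One capturing group, so `findall` returns just the captured substring from the one match — 1 in all.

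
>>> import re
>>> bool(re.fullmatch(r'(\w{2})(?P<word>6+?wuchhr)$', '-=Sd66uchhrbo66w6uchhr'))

False

`fullmatch` succeeds only if the pattern covers the string from start to end.
Here the string isn't matched end-to-end, so the call returns None, and `bool(None)` is False.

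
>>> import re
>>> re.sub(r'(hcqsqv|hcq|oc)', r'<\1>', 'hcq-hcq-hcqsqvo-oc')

'<hcq>-<hcq>-<hcqsqv>o-<oc>'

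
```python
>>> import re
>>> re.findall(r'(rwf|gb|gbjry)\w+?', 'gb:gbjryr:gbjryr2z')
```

['gb', 'gb']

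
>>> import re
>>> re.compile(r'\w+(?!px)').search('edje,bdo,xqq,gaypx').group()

The negative lookahead/lookbehind blocks any match where the forbidden context is present.
The match spans [0:4] → 'edje'.

'edje'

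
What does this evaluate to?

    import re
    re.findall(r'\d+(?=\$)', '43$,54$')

['43', '54']

The lookaround is zero-width — it requires the adjacent text to match without consuming it, so the asserted text isn't part of the match.
With no groups in the pattern, `findall` gives back each whole match — 2 here.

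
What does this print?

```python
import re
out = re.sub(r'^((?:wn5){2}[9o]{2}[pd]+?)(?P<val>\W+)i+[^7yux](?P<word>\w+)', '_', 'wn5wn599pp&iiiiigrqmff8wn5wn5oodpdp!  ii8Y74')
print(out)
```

_!  ii8Y74

Pattern: anchored at the start of the string; then the literal 'wn5' repeated 2 times, then exactly 2 of one of [9o], then one or more of one of [pd] (lazy) (captured); then one or more of a non-word character (captured as 'val'); then one or more of the literal 'i', then any character except [7yux]; then one or more of a word character (captured as 'word').
Every occurrence is swapped for '_'.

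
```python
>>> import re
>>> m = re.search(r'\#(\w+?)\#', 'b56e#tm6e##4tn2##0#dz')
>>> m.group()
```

'#tm6e#'

Unlike `match`, `search` isn't anchored — it looks for the pattern anywhere in the string.
The match spans [4:10] → '#tm6e#'.
Captured: group 1 = 'tm6e'.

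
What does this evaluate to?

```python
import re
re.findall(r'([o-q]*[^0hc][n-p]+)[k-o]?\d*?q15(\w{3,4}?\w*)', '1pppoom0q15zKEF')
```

[('1pppoo', 'zKEF')]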